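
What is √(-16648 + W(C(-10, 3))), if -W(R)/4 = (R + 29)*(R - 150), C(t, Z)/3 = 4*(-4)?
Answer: 4*I*√1981 ≈ 178.03*I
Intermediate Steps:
C(t, Z) = -48 (C(t, Z) = 3*(4*(-4)) = 3*(-16) = -48)
W(R) = -4*(-150 + R)*(29 + R) (W(R) = -4*(R + 29)*(R - 150) = -4*(29 + R)*(-150 + R) = -4*(-150 + R)*(29 + R))
√(-16648 + W(C(-10, 3))) = √(-16648 + (17400 - 4*(-48)² + 484*(-48))) = √(-16648 + (17400 - 4*2304 - 23232)) = √(-16648 + (17400 - 9216 - 23232)) = √(-16648 - 15048) = √(-31696) = 4*I*√1981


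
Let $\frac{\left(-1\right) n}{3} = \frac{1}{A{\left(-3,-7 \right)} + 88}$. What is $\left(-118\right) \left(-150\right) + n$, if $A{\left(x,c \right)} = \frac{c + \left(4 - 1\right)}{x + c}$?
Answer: $\frac{7823385}{442} \approx 17700.0$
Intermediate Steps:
$A{\left(x,c \right)} = \frac{3 + c}{c + x}$ ($A{\left(x,c \right)} = \frac{c + 3}{c + x} = \frac{3 + c}{c + x}$)
$n = - \frac{15}{442}$ ($n = - \frac{3}{\frac{3 - 7}{-7 - 3} + 88} = - \frac{3}{\frac{1}{-10} \left(-4\right) + 88} = - \frac{3}{\left(- \frac{1}{10}\right) \left(-4\right) + 88} = - \frac{3}{\frac{2}{5} + 88} = - \frac{3}{\frac{442}{5}} = \left(-3\right) \frac{5}{442} = - \frac{15}{442} \approx -0.033937$)
$\left(-118\right) \left(-150\right) + n = \left(-118\right) \left(-150\right) - \frac{15}{442} = 17700 - \frac{15}{442} = \frac{7823385}{442}$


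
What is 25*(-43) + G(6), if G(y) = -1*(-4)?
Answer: -1071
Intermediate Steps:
G(y) = 4
25*(-43) + G(6) = 25*(-43) + 4 = -1075 + 4 = -1071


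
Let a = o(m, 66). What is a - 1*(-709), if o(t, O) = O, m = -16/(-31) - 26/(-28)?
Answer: 775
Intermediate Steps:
m = 627/434 (m = -16*(-1/31) - 26*(-1/28) = 16/31 + 13/14 = 627/434 ≈ 1.4447)
a = 66
a - 1*(-709) = 66 - 1*(-709) = 66 + 709 = 775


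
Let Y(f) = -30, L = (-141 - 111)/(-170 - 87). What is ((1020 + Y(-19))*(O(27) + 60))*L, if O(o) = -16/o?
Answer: 14820960/257 ≈ 57669.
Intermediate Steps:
L = 252/257 (L = -252/(-257) = -252*(-1/257) = 252/257 ≈ 0.98055)
((1020 + Y(-19))*(O(27) + 60))*L = ((1020 - 30)*(-16/27 + 60))*(252/257) = (990*(-16*1/27 + 60))*(252/257) = (990*(-16/27 + 60))*(252/257) = (990*(1604/27))*(252/257) = (176440/3)*(252/257) = 14820960/257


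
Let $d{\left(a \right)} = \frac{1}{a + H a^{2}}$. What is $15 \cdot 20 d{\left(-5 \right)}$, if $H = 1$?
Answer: $15$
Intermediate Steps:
$d{\left(a \right)} = \frac{1}{a + a^{2}}$ ($d{\left(a \right)} = \frac{1}{a + 1 a^{2}} = \frac{1}{a + a^{2}}$)
$15 \cdot 20 d{\left(-5 \right)} = 15 \cdot 20 \frac{1}{\left(-5\right) \left(1 - 5\right)} = 300 \left(- \frac{1}{5 \left(-4\right)}\right) = 300 \left(\left(- \frac{1}{5}\right) \left(- \frac{1}{4}\right)\right) = 300 \cdot \frac{1}{20} = 15$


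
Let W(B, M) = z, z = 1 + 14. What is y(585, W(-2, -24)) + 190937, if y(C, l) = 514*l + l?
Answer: 198662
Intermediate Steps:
z = 15
W(B, M) = 15
y(C, l) = 515*l
y(585, W(-2, -24)) + 190937 = 515*15 + 190937 = 7725 + 190937 = 198662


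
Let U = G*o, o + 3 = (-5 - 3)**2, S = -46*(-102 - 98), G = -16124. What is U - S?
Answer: -992764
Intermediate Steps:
S = 9200 (S = -46*(-200) = 9200)
o = 61 (o = -3 + (-5 - 3)**2 = -3 + (-8)**2 = -3 + 64 = 61)
U = -983564 (U = -16124*61 = -983564)
U - S = -983564 - 1*9200 = -983564 - 9200 = -992764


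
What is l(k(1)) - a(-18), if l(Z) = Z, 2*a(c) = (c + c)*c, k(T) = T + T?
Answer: -322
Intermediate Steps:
k(T) = 2*T
a(c) = c² (a(c) = ((c + c)*c)/2 = ((2*c)*c)/2 = (2*c²)/2 = c²)
l(k(1)) - a(-18) = 2*1 - 1*(-18)² = 2 - 1*324 = 2 - 324 = -322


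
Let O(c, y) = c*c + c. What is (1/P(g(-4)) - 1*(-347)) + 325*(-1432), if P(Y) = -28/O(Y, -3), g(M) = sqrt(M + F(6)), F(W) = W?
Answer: -6510743/14 - sqrt(2)/28 ≈ -4.6505e+5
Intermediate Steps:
O(c, y) = c + c**2 (O(c, y) = c**2 + c = c + c**2)
g(M) = sqrt(6 + M) (g(M) = sqrt(M + 6) = sqrt(6 + M))
P(Y) = -28/(Y*(1 + Y)) (P(Y) = -28*1/(Y*(1 + Y)) = -28/(Y*(1 + Y)))
(1/P(g(-4)) - 1*(-347)) + 325*(-1432) = (1/(-28/((sqrt(6 - 4))*(1 + sqrt(6 - 4)))) - 1*(-347)) + 325*(-1432) = (1/(-28/((sqrt(2))*(1 + sqrt(2)))) + 347) - 465400 = (1/(-28*sqrt(2)/2/(1 + sqrt(2))) + 347) - 465400 = (1/(-14*sqrt(2)/(1 + sqrt(2))) + 347) - 465400 = (-sqrt(2)*(1 + sqrt(2))/28 + 347) - 465400 = (347 - sqrt(2)*(1 + sqrt(2))/28) - 465400 = -465053 - sqrt(2)*(1 + sqrt(2))/28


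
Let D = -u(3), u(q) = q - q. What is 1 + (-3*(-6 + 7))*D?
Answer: 1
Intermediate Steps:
u(q) = 0
D = 0 (D = -1*0 = 0)
1 + (-3*(-6 + 7))*D = 1 - 3*(-6 + 7)*0 = 1 - 3*1*0 = 1 - 3*0 = 1 + 0 = 1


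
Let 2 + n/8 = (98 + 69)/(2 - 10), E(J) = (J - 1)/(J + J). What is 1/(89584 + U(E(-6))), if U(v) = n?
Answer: 1/89401 ≈ 1.1186e-5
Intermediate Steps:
E(J) = (-1 + J)/(2*J) (E(J) = (-1 + J)/((2*J)) = (-1 + J)*(1/(2*J)) = (-1 + J)/(2*J))
n = -183 (n = -16 + 8*((98 + 69)/(2 - 10)) = -16 + 8*(167/(-8)) = -16 + 8*(167*(-⅛)) = -16 + 8*(-167/8) = -16 - 167 = -183)
U(v) = -183
1/(89584 + U(E(-6))) = 1/(89584 - 183) = 1/89401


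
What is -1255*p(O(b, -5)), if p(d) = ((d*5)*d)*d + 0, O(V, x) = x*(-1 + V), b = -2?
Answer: -21178125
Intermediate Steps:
p(d) = 5*d**3 (p(d) = ((5*d)*d)*d + 0 = (5*d**2)*d + 0 = 5*d**3 + 0 = 5*d**3)
-1255*p(O(b, -5)) = -6275*(-5*(-1 - 2))**3 = -6275*(-5*(-3))**3 = -6275*15**3 = -6275*3375 = -1255*16875 = -21178125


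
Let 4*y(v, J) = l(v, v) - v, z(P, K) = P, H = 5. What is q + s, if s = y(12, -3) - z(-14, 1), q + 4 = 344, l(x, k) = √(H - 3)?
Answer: 351 + √2/4 ≈ 351.35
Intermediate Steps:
l(x, k) = √2 (l(x, k) = √(5 - 3) = √2)
y(v, J) = -v/4 + √2/4 (y(v, J) = (√2 - v)/4 = -v/4 + √2/4)
q = 340 (q = -4 + 344 = 340)
s = 11 + √2/4 (s = (-¼*12 + √2/4) - 1*(-14) = (-3 + √2/4) + 14 = 11 + √2/4 ≈ 11.354)
q + s = 340 + (11 + √2/4) = 351 + √2/4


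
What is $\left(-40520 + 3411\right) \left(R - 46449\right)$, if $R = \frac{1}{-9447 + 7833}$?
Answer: $\frac{2782013005883}{1614} \approx 1.7237 \cdot 10^{9}$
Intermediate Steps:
$R = - \frac{1}{1614}$ ($R = \frac{1}{-1614} = - \frac{1}{1614} \approx -0.00061958$)
$\left(-40520 + 3411\right) \left(R - 46449\right) = \left(-40520 + 3411\right) \left(- \frac{1}{1614} - 46449\right) = \left(-37109\right) \left(- \frac{74968687}{1614}\right) = \frac{2782013005883}{1614}$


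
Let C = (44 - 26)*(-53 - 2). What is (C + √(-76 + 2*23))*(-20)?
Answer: 19800 - 20*I*√30 ≈ 19800.0 - 109.54*I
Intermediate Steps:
C = -990 (C = 18*(-55) = -990)
(C + √(-76 + 2*23))*(-20) = (-990 + √(-76 + 2*23))*(-20) = (-990 + √(-76 + 46))*(-20) = (-990 + √(-30))*(-20) = (-990 + I*√30)*(-20) = 19800 - 20*I*√30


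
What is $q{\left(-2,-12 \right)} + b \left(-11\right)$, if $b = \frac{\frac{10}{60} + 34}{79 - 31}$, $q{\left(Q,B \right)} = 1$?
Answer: $- \frac{1967}{288} \approx -6.8299$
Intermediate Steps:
$b = \frac{205}{288}$ ($b = \frac{10 \cdot \frac{1}{60} + 34}{48} = \left(\frac{1}{6} + 34\right) \frac{1}{48} = \frac{205}{6} \cdot \frac{1}{48} = \frac{205}{288} \approx 0.71181$)
$q{\left(-2,-12 \right)} + b \left(-11\right) = 1 + \frac{205}{288} \left(-11\right) = 1 - \frac{2255}{288} = - \frac{1967}{288}$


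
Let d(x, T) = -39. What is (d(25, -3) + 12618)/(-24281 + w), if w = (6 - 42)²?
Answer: -12579/22985 ≈ -0.54727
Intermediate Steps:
w = 1296 (w = (-36)² = 1296)
(d(25, -3) + 12618)/(-24281 + w) = (-39 + 12618)/(-24281 + 1296) = 12579/(-22985) = 12579*(-1/22985) = -12579/22985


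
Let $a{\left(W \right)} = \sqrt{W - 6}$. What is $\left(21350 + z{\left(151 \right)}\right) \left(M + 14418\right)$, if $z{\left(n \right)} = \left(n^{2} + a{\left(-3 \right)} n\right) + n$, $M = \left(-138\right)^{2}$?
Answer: $1482433524 + 15158286 i \approx 1.4824 \cdot 10^{9} + 1.5158 \cdot 10^{7} i$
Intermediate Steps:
$M = 19044$
$a{\left(W \right)} = \sqrt{-6 + W}$
$z{\left(n \right)} = n + n^{2} + 3 i n$ ($z{\left(n \right)} = \left(n^{2} + \sqrt{-6 - 3} n\right) + n = \left(n^{2} + \sqrt{-9} n\right) + n = \left(n^{2} + 3 i n\right) + n = n + n^{2} + 3 i n$)
$\left(21350 + z{\left(151 \right)}\right) \left(M + 14418\right) = \left(21350 + 151 \left(1 + 151 + 3 i\right)\right) \left(19044 + 14418\right) = \left(21350 + 151 \left(152 + 3 i\right)\right) 33462 = \left(21350 + \left(22952 + 453 i\right)\right) 33462 = \left(44302 + 453 i\right) 33462 = 1482433524 + 15158286 i$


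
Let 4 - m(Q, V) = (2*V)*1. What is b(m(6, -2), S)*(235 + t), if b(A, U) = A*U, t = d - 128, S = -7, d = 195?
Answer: -16912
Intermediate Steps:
m(Q, V) = 4 - 2*V
t = 67 (t = 195 - 128 = 67)
b(m(6, -2), S)*(235 + t) = ((4 - 2*(-2))*(-7))*(235 + 67) = ((4 + 4)*(-7))*302 = (8*(-7))*302 = -56*302 = -16912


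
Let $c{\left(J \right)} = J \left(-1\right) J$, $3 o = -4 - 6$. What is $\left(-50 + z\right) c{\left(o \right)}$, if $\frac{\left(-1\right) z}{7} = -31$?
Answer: $- \frac{16700}{9} \approx -1855.6$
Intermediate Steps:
$z = 217$ ($z = \left(-7\right) \left(-31\right) = 217$)
$o = - \frac{10}{3}$ ($o = \frac{-4 - 6}{3} = \frac{1}{3} \left(-10\right) = - \frac{10}{3} \approx -3.3333$)
$c{\left(J \right)} = - J^{2}$ ($c{\left(J \right)} = - J J = - J^{2}$)
$\left(-50 + z\right) c{\left(o \right)} = \left(-50 + 217\right) \left(- \left(- \frac{10}{3}\right)^{2}\right) = 167 \left(\left(-1\right) \frac{100}{9}\right) = 167 \left(- \frac{100}{9}\right) = - \frac{16700}{9}$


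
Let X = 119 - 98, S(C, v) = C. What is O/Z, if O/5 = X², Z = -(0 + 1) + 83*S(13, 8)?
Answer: 45/22 ≈ 2.0455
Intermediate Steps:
X = 21
Z = 1078 (Z = -(0 + 1) + 83*13 = -1*1 + 1079 = -1 + 1079 = 1078)
O = 2205 (O = 5*21² = 5*441 = 2205)
O/Z = 2205/1078 = 2205*(1/1078) = 45/22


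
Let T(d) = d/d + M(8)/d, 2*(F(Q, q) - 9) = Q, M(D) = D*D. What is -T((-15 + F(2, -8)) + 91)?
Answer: -75/43 ≈ -1.7442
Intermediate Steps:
M(D) = D²
F(Q, q) = 9 + Q/2
T(d) = 1 + 64/d (T(d) = d/d + 8²/d = 1 + 64/d)
-T((-15 + F(2, -8)) + 91) = -(64 + ((-15 + (9 + (½)*2)) + 91))/((-15 + (9 + (½)*2)) + 91) = -(64 + ((-15 + (9 + 1)) + 91))/((-15 + (9 + 1)) + 91) = -(64 + ((-15 + 10) + 91))/((-15 + 10) + 91) = -(64 + (-5 + 91))/(-5 + 91) = -(64 + 86)/86 = -150/86 = -1*75/43 = -75/43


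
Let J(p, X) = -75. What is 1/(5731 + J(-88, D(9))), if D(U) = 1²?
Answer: 1/5656 ≈ 0.00017680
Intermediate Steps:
D(U) = 1
1/(5731 + J(-88, D(9))) = 1/(5731 - 75) = 1/5656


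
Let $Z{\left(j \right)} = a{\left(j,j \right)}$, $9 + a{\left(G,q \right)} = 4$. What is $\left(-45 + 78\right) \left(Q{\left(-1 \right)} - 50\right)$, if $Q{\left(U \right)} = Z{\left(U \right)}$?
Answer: $-1815$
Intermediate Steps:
$a{\left(G,q \right)} = -5$ ($a{\left(G,q \right)} = -9 + 4 = -5$)
$Z{\left(j \right)} = -5$
$Q{\left(U \right)} = -5$
$\left(-45 + 78\right) \left(Q{\left(-1 \right)} - 50\right) = \left(-45 + 78\right) \left(-5 - 50\right) = 33 \left(-55\right) = -1815$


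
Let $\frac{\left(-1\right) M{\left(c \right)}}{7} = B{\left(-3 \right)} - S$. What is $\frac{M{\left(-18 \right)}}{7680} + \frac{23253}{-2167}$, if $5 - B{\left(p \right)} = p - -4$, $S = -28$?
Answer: $- \frac{5595889}{520080} \approx -10.76$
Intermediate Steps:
$B{\left(p \right)} = 1 - p$ ($B{\left(p \right)} = 5 - \left(p - -4\right) = 5 - \left(p + 4\right) = 5 - \left(4 + p\right) = 1 - p$)
$M{\left(c \right)} = -224$ ($M{\left(c \right)} = - 7 \left(\left(1 - -3\right) - -28\right) = - 7 \left(\left(1 + 3\right) + 28\right) = - 7 \left(4 + 28\right) = \left(-7\right) 32 = -224$)
$\frac{M{\left(-18 \right)}}{7680} + \frac{23253}{-2167} = - \frac{224}{7680} + \frac{23253}{-2167} = \left(-224\right) \frac{1}{7680} + 23253 \left(- \frac{1}{2167}\right) = - \frac{7}{240} - \frac{23253}{2167} = - \frac{5595889}{520080}$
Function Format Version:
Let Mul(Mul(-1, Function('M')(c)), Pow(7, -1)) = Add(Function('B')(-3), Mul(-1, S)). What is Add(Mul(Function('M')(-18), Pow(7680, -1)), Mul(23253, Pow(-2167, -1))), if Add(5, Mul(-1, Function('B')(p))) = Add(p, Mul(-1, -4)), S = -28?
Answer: Rational(-5595889, 520080) ≈ -10.760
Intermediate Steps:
Function('B')(p) = Add(1, Mul(-1, p)) (Function('B')(p) = Add(5, Mul(-1, Add(p, Mul(-1, -4)))) = Add(5, Mul(-1, Add(p, 4))) = Add(5, Mul(-1, Add(4, p))) = Add(5, Add(-4, Mul(-1, p))) = Add(1, Mul(-1, p)))
Function('M')(c) = -224 (Function('M')(c) = Mul(-7, Add(Add(1, Mul(-1, -3)), Mul(-1, -28))) = Mul(-7, Add(Add(1, 3), 28)) = Mul(-7, Add(4, 28)) = Mul(-7, 32) = -224)
Add(Mul(Function('M')(-18), Pow(7680, -1)), Mul(23253, Pow(-2167, -1))) = Add(Mul(-224, Pow(7680, -1)), Mul(23253, Pow(-2167, -1))) = Add(Mul(-224, Rational(1, 7680)), Mul(23253, Rational(-1, 2167))) = Add(Rational(-7, 240), Rational(-23253, 2167)) = Rational(-5595889, 520080)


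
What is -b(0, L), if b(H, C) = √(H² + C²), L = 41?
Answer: -41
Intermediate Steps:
b(H, C) = √(C² + H²)
-b(0, L) = -√(41² + 0²) = -√(1681 + 0) = -√1681 = -1*41 = -41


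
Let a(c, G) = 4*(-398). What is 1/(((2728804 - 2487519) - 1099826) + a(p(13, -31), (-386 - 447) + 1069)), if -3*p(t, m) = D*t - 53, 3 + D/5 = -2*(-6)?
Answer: -1/860133 ≈ -1.1626e-6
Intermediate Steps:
D = 45 (D = -15 + 5*(-2*(-6)) = -15 + 5*12 = -15 + 60 = 45)
p(t, m) = 53/3 - 15*t (p(t, m) = -(45*t - 53)/3 = -(-53 + 45*t)/3 = 53/3 - 15*t)
a(c, G) = -1592
1/(((2728804 - 2487519) - 1099826) + a(p(13, -31), (-386 - 447) + 1069)) = 1/(((2728804 - 2487519) - 1099826) - 1592) = 1/((241285 - 1099826) - 1592) = 1/(-858541 - 1592) = 1/(-860133) = -1/860133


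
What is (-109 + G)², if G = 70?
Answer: 1521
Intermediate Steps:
(-109 + G)² = (-109 + 70)² = (-39)² = 1521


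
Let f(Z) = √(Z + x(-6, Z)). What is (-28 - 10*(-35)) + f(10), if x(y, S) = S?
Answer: 322 + 2*√5 ≈ 326.47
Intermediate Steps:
f(Z) = √2*√Z (f(Z) = √(Z + Z) = √(2*Z) = √2*√Z)
(-28 - 10*(-35)) + f(10) = (-28 - 10*(-35)) + √2*√10 = (-28 + 350) + 2*√5 = 322 + 2*√5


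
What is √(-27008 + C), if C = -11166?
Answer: I*√38174 ≈ 195.38*I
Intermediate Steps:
√(-27008 + C) = √(-27008 - 11166) = √(-38174) = I*√38174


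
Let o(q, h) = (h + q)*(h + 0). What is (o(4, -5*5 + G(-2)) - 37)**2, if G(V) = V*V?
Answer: 102400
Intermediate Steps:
G(V) = V**2
o(q, h) = h*(h + q) (o(q, h) = (h + q)*h = h*(h + q))
(o(4, -5*5 + G(-2)) - 37)**2 = ((-5*5 + (-2)**2)*((-5*5 + (-2)**2) + 4) - 37)**2 = ((-25 + 4)*((-25 + 4) + 4) - 37)**2 = (-21*(-21 + 4) - 37)**2 = (-21*(-17) - 37)**2 = (357 - 37)**2 = 320**2 = 102400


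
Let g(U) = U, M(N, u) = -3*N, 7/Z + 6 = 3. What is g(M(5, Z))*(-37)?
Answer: 555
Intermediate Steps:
Z = -7/3 (Z = 7/(-6 + 3) = 7/(-3) = 7*(-1/3) = -7/3 ≈ -2.3333)
g(M(5, Z))*(-37) = -3*5*(-37) = -15*(-37) = 555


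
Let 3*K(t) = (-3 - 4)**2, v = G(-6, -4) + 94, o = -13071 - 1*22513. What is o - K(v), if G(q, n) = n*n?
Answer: -106801/3 ≈ -35600.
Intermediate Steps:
o = -35584 (o = -13071 - 22513 = -35584)
G(q, n) = n**2
v = 110 (v = (-4)**2 + 94 = 16 + 94 = 110)
K(t) = 49/3 (K(t) = (-3 - 4)**2/3 = (1/3)*(-7)**2 = (1/3)*49 = 49/3)
o - K(v) = -35584 - 1*49/3 = -35584 - 49/3 = -106801/3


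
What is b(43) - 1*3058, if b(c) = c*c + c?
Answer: -1166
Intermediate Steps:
b(c) = c + c² (b(c) = c² + c = c + c²)
b(43) - 1*3058 = 43*(1 + 43) - 1*3058 = 43*44 - 3058 = 1892 - 3058 = -1166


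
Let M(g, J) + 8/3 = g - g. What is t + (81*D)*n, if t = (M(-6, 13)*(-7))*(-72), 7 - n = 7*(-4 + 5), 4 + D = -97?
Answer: -1344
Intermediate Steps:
D = -101 (D = -4 - 97 = -101)
M(g, J) = -8/3 (M(g, J) = -8/3 + (g - g) = -8/3 + 0 = -8/3)
n = 0 (n = 7 - 7*(-4 + 5) = 7 - 7 = 0)
t = -1344 (t = -8/3*(-7)*(-72) = (56/3)*(-72) = -1344)
t + (81*D)*n = -1344 + (81*(-101))*0 = -1344 - 8181*0 = -1344 + 0 = -1344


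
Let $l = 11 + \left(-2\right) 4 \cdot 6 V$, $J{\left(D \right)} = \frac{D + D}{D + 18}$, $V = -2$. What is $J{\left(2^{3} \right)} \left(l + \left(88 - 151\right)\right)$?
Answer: $\frac{352}{13} \approx 27.077$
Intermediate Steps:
$J{\left(D \right)} = \frac{2 D}{18 + D}$
$l = 107$ ($l = 11 + \left(-2\right) 4 \cdot 6 \left(-2\right) = 11 + \left(-8\right) 6 \left(-2\right) = 11 - -96 = 11 + 96 = 107$)
$J{\left(2^{3} \right)} \left(l + \left(88 - 151\right)\right) = \frac{2 \cdot 2^{3}}{18 + 2^{3}} \left(107 + \left(88 - 151\right)\right) = 2 \cdot 8 \frac{1}{18 + 8} \left(107 - 63\right) = 2 \cdot 8 \cdot \frac{1}{26} \cdot 44 = \frac{8}{13} \cdot 44 = \frac{352}{13}$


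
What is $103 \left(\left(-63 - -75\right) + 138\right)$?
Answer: $15450$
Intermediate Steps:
$103 \left(\left(-63 - -75\right) + 138\right) = 103 \left(\left(-63 + 75\right) + 138\right) = 103 \left(12 + 138\right) = 103 \cdot 150 = 15450$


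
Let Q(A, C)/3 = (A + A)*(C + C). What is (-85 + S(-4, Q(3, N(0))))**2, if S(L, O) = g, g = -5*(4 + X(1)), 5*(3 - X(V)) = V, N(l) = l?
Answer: 14161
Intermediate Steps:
X(V) = 3 - V/5
Q(A, C) = 12*A*C (Q(A, C) = 3*((A + A)*(C + C)) = 3*((2*A)*(2*C)) = 3*(4*A*C) = 12*A*C)
g = -34 (g = -5*(4 + (3 - 1/5*1)) = -5*(4 + (3 - 1/5)) = -5*(4 + 14/5) = -5*34/5 = -34)
S(L, O) = -34
(-85 + S(-4, Q(3, N(0))))**2 = (-85 - 34)**2 = (-119)**2 = 14161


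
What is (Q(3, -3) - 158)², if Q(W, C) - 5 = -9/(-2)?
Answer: 88209/4 ≈ 22052.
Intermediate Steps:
Q(W, C) = 19/2 (Q(W, C) = 5 - 9/(-2) = 5 - 9*(-½) = 5 + 9/2 = 19/2)
(Q(3, -3) - 158)² = (19/2 - 158)² = (-297/2)² = 88209/4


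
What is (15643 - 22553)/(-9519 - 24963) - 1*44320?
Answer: -764117665/17241 ≈ -44320.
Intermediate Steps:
(15643 - 22553)/(-9519 - 24963) - 1*44320 = -6910/(-34482) - 44320 = -6910*(-1/34482) - 44320 = 3455/17241 - 44320 = -764117665/17241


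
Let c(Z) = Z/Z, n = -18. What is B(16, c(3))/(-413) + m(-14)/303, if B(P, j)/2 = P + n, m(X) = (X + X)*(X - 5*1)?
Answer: 220928/125139 ≈ 1.7655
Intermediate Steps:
m(X) = 2*X*(-5 + X) (m(X) = (2*X)*(X - 5) = (2*X)*(-5 + X) = 2*X*(-5 + X))
c(Z) = 1
B(P, j) = -36 + 2*P (B(P, j) = 2*(P - 18) = 2*(-18 + P) = -36 + 2*P)
B(16, c(3))/(-413) + m(-14)/303 = (-36 + 2*16)/(-413) + (2*(-14)*(-5 - 14))/303 = (-36 + 32)*(-1/413) + (2*(-14)*(-19))*(1/303) = -4*(-1/413) + 532*(1/303) = 4/413 + 532/303 = 220928/125139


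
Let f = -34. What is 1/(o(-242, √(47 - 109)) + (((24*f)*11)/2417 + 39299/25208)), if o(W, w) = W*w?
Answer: -7998673911330200/13478856754883005189353 + 898349741408738432*I*√62/13478856754883005189353 ≈ -5.9342e-7 + 0.00052479*I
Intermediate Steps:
1/(o(-242, √(47 - 109)) + (((24*f)*11)/2417 + 39299/25208)) = 1/(-242*√(47 - 109) + (((24*(-34))*11)/2417 + 39299/25208)) = 1/(-242*I*√62 + (-816*11*(1/2417) + 39299*(1/25208))) = 1/(-242*I*√62 + (-8976*1/2417 + 39299/25208)) = 1/(-242*I*√62 + (-8976/2417 + 39299/25208)) = 1/(-242*I*√62 - 131281325/60927736) = 1/(-131281325/60927736 - 242*I*√62)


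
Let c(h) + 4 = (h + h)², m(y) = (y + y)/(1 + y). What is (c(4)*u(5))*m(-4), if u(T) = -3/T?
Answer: -96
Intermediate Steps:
m(y) = 2*y/(1 + y) (m(y) = (2*y)/(1 + y) = 2*y/(1 + y))
c(h) = -4 + 4*h² (c(h) = -4 + (h + h)² = -4 + (2*h)² = -4 + 4*h²)
(c(4)*u(5))*m(-4) = ((-4 + 4*4²)*(-3/5))*(2*(-4)/(1 - 4)) = ((-4 + 4*16)*(-3*⅕))*(2*(-4)/(-3)) = ((-4 + 64)*(-⅗))*(2*(-4)*(-⅓)) = (60*(-⅗))*(8/3) = -36*8/3 = -96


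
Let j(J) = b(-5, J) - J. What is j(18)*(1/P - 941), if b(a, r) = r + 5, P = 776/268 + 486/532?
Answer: -63861963/13577 ≈ -4703.7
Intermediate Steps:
P = 67885/17822 (P = 776*(1/268) + 486*(1/532) = 194/67 + 243/266 = 67885/17822 ≈ 3.8091)
b(a, r) = 5 + r
j(J) = 5 (j(J) = (5 + J) - J = 5)
j(18)*(1/P - 941) = 5*(1/(67885/17822) - 941) = 5*(17822/67885 - 941) = 5*(-63861963/67885) = -63861963/13577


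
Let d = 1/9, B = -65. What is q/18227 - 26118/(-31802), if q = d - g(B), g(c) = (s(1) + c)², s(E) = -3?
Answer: 1480517422/2608447743 ≈ 0.56759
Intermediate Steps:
g(c) = (-3 + c)²
d = ⅑ ≈ 0.11111
q = -41615/9 (q = ⅑ - (-3 - 65)² = ⅑ - 1*(-68)² = ⅑ - 1*4624 = ⅑ - 4624 = -41615/9 ≈ -4623.9)
q/18227 - 26118/(-31802) = -41615/9/18227 - 26118/(-31802) = -41615/9*1/18227 - 26118*(-1/31802) = -41615/164043 + 13059/15901 = 1480517422/2608447743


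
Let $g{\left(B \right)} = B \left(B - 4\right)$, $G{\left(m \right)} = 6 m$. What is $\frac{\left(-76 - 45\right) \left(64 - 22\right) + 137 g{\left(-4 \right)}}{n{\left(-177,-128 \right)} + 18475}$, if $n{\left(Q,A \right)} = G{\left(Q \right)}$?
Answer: $- \frac{698}{17413} \approx -0.040085$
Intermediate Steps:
$n{\left(Q,A \right)} = 6 Q$
$g{\left(B \right)} = B \left(-4 + B\right)$
$\frac{\left(-76 - 45\right) \left(64 - 22\right) + 137 g{\left(-4 \right)}}{n{\left(-177,-128 \right)} + 18475} = \frac{\left(-76 - 45\right) \left(64 - 22\right) + 137 \left(- 4 \left(-4 - 4\right)\right)}{6 \left(-177\right) + 18475} = \frac{\left(-121\right) 42 + 137 \left(\left(-4\right) \left(-8\right)\right)}{-1062 + 18475} = \frac{-5082 + 137 \cdot 32}{17413} = \left(-5082 + 4384\right) \frac{1}{17413} = \left(-698\right) \frac{1}{17413} = - \frac{698}{17413}$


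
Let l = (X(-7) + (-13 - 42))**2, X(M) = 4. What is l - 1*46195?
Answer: -43594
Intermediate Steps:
l = 2601 (l = (4 + (-13 - 42))**2 = (4 - 55)**2 = (-51)**2 = 2601)
l - 1*46195 = 2601 - 1*46195 = 2601 - 46195 = -43594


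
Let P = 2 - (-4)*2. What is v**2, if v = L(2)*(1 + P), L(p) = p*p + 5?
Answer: 9801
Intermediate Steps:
L(p) = 5 + p**2 (L(p) = p**2 + 5 = 5 + p**2)
P = 10 (P = 2 - 4*(-2) = 2 + 8 = 10)
v = 99 (v = (5 + 2**2)*(1 + 10) = (5 + 4)*11 = 9*11 = 99)
v**2 = 99**2 = 9801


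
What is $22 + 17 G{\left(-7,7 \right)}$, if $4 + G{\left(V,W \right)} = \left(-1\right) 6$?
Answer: $-148$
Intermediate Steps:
$G{\left(V,W \right)} = -10$ ($G{\left(V,W \right)} = -4 - 6 = -10$)
$22 + 17 G{\left(-7,7 \right)} = 22 + 17 \left(-10\right) = 22 - 170 = -148$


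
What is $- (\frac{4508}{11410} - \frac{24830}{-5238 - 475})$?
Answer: $- \frac{22076036}{4656095} \approx -4.7413$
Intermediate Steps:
$- (\frac{4508}{11410} - \frac{24830}{-5238 - 475}) = - (4508 \cdot \frac{1}{11410} - \frac{24830}{-5238 - 475}) = - (\frac{322}{815} - \frac{24830}{-5713}) = - (\frac{322}{815} - - \frac{24830}{5713}) = - (\frac{322}{815} + \frac{24830}{5713}) = \left(-1\right) \frac{22076036}{4656095} = - \frac{22076036}{4656095}$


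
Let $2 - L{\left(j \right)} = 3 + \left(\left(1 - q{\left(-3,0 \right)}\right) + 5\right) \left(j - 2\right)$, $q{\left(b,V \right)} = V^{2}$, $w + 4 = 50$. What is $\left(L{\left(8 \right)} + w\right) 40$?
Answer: $360$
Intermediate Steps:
$w = 46$ ($w = -4 + 50 = 46$)
$L{\left(j \right)} = 11 - 6 j$ ($L{\left(j \right)} = 2 - \left(3 + \left(\left(1 - 0^{2}\right) + 5\right) \left(j - 2\right)\right) = 2 - \left(3 + \left(\left(1 - 0\right) + 5\right) \left(-2 + j\right)\right) = 2 - \left(3 + \left(\left(1 + 0\right) + 5\right) \left(-2 + j\right)\right) = 2 - \left(3 + \left(1 + 5\right) \left(-2 + j\right)\right) = 2 - \left(3 + 6 \left(-2 + j\right)\right) = 2 - \left(3 + \left(-12 + 6 j\right)\right) = 2 - \left(-9 + 6 j\right) = 11 - 6 j$)
$\left(L{\left(8 \right)} + w\right) 40 = \left(\left(11 - 48\right) + 46\right) 40 = \left(-37 + 46\right) 40 = 9 \cdot 40 = 360$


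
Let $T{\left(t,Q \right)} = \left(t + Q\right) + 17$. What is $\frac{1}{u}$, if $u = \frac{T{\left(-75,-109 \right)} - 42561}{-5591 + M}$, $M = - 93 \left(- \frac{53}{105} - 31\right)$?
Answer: $\frac{93137}{1495480} \approx 0.062279$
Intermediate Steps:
$M = \frac{102548}{35}$ ($M = - 93 \left(\left(-53\right) \frac{1}{105} - 31\right) = - 93 \left(- \frac{53}{105} - 31\right) = \left(-93\right) \left(- \frac{3308}{105}\right) = \frac{102548}{35} \approx 2929.9$)
$T{\left(t,Q \right)} = 17 + Q + t$ ($T{\left(t,Q \right)} = \left(Q + t\right) + 17 = 17 + Q + t$)
$u = \frac{1495480}{93137}$ ($u = \frac{\left(17 - 109 - 75\right) - 42561}{-5591 + \frac{102548}{35}} = \frac{-167 - 42561}{- \frac{93137}{35}} = \left(-42728\right) \left(- \frac{35}{93137}\right) = \frac{1495480}{93137} \approx 16.057$)
$\frac{1}{u} = \frac{1}{\frac{1495480}{93137}} = \frac{93137}{1495480}$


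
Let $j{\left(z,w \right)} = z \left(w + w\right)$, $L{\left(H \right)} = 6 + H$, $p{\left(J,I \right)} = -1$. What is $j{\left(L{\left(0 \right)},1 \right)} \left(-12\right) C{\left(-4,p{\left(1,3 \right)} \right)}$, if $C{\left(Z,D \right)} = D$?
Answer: $144$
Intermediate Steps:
$j{\left(z,w \right)} = 2 w z$ ($j{\left(z,w \right)} = z 2 w = 2 w z$)
$j{\left(L{\left(0 \right)},1 \right)} \left(-12\right) C{\left(-4,p{\left(1,3 \right)} \right)} = 2 \cdot 1 \left(6 + 0\right) \left(-12\right) \left(-1\right) = 2 \cdot 1 \cdot 6 \left(-12\right) \left(-1\right) = 12 \left(-12\right) \left(-1\right) = \left(-144\right) \left(-1\right) = 144$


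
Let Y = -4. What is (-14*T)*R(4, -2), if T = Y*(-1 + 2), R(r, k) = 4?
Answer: 224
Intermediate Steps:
T = -4 (T = -4*(-1 + 2) = -4*1 = -4)
(-14*T)*R(4, -2) = -14*(-4)*4 = 56*4 = 224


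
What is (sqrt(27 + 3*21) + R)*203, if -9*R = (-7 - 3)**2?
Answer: -20300/9 + 609*sqrt(10) ≈ -329.73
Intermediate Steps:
R = -100/9 (R = -(-7 - 3)**2/9 = -1/9*(-10)**2 = -1/9*100 = -100/9 ≈ -11.111)
(sqrt(27 + 3*21) + R)*203 = (sqrt(27 + 3*21) - 100/9)*203 = (sqrt(27 + 63) - 100/9)*203 = (sqrt(90) - 100/9)*203 = (3*sqrt(10) - 100/9)*203 = (-100/9 + 3*sqrt(10))*203 = -20300/9 + 609*sqrt(10)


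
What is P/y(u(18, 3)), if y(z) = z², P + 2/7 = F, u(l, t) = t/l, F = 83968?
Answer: 21159864/7 ≈ 3.0228e+6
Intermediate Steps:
P = 587774/7 (P = -2/7 + 83968 = 587774/7 ≈ 83968.)
P/y(u(18, 3)) = 587774/(7*((3/18)²)) = 587774/(7*((3*(1/18))²)) = 587774/(7*((⅙)²)) = 587774/(7*(1/36)) = (587774/7)*36 = 21159864/7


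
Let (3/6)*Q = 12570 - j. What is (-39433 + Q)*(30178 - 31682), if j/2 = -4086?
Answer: -3084704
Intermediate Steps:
j = -8172 (j = 2*(-4086) = -8172)
Q = 41484 (Q = 2*(12570 - 1*(-8172)) = 2*(12570 + 8172) = 2*20742 = 41484)
(-39433 + Q)*(30178 - 31682) = (-39433 + 41484)*(30178 - 31682) = 2051*(-1504) = -3084704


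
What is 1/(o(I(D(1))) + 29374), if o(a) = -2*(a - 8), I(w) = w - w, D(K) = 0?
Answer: 1/29390 ≈ 3.4025e-5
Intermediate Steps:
I(w) = 0
o(a) = 16 - 2*a (o(a) = -2*(-8 + a) = 16 - 2*a)
1/(o(I(D(1))) + 29374) = 1/((16 - 2*0) + 29374) = 1/((16 + 0) + 29374) = 1/(16 + 29374) = 1/29390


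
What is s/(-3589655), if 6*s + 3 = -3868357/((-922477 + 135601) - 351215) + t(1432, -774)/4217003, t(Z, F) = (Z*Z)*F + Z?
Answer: 902221078501126/51683850837088292445 ≈ 1.7457e-5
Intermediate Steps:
t(Z, F) = Z + F*Z**2 (t(Z, F) = Z**2*F + Z = F*Z**2 + Z = Z + F*Z**2)
s = -902221078501126/14397999483819 (s = -1/2 + (-3868357/((-922477 + 135601) - 351215) + (1432*(1 - 774*1432))/4217003)/6 = -1/2 + (-3868357/(-786876 - 351215) + (1432*(1 - 1108368))*(1/4217003))/6 = -1/2 + (-3868357/(-1138091) + (1432*(-1108367))*(1/4217003))/6 = -1/2 + (-3868357*(-1/1138091) - 1587181544*1/4217003)/6 = -1/2 + (3868357/1138091 - 1587181544/4217003)/6 = -1/2 + (1/6)*(-1790044157518433/4799333161273) = -1/2 - 1790044157518433/28795998967638 = -902221078501126/14397999483819 ≈ -62.663)
s/(-3589655) = -902221078501126/14397999483819/(-3589655) = -902221078501126/14397999483819*(-1/3589655) = 902221078501126/51683850837088292445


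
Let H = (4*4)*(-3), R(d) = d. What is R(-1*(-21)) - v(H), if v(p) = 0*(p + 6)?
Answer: 21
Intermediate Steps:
H = -48 (H = 16*(-3) = -48)
v(p) = 0 (v(p) = 0*(6 + p) = 0)
R(-1*(-21)) - v(H) = -1*(-21) - 1*0 = 21 + 0 = 21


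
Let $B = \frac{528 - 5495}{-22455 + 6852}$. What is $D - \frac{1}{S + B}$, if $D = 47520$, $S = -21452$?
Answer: $\frac{15905447204883}{334710589} \approx 47520.0$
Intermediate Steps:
$B = \frac{4967}{15603}$ ($B = - \frac{4967}{-15603} = \left(-4967\right) \left(- \frac{1}{15603}\right) = \frac{4967}{15603} \approx 0.31834$)
$D - \frac{1}{S + B} = 47520 - \frac{1}{-21452 + \frac{4967}{15603}} = 47520 - \frac{1}{- \frac{334710589}{15603}} = 47520 - - \frac{15603}{334710589} = 47520 + \frac{15603}{334710589} = \frac{15905447204883}{334710589}$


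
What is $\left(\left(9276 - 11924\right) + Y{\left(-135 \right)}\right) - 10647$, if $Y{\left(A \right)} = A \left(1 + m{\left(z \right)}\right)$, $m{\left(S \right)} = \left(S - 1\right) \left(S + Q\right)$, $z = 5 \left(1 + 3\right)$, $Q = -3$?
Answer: $-57035$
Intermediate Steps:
$z = 20$ ($z = 5 \cdot 4 = 20$)
$m{\left(S \right)} = \left(-1 + S\right) \left(-3 + S\right)$ ($m{\left(S \right)} = \left(S - 1\right) \left(S - 3\right) = \left(-1 + S\right) \left(-3 + S\right)$)
$Y{\left(A \right)} = 324 A$ ($Y{\left(A \right)} = A \left(1 + \left(3 + 20^{2} - 80\right)\right) = A \left(1 + \left(3 + 400 - 80\right)\right) = A \left(1 + 323\right) = A 324 = 324 A$)
$\left(\left(9276 - 11924\right) + Y{\left(-135 \right)}\right) - 10647 = \left(\left(9276 - 11924\right) + 324 \left(-135\right)\right) - 10647 = \left(-2648 - 43740\right) - 10647 = -46388 - 10647 = -57035$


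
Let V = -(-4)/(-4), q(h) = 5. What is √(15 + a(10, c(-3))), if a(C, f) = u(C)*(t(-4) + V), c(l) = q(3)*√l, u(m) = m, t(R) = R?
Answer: I*√35 ≈ 5.9161*I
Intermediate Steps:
V = -1 (V = -(-4)*(-1)/4 = -1*1 = -1)
c(l) = 5*√l
a(C, f) = -5*C (a(C, f) = C*(-4 - 1) = C*(-5) = -5*C)
√(15 + a(10, c(-3))) = √(15 - 5*10) = √(15 - 50) = √(-35) = I*√35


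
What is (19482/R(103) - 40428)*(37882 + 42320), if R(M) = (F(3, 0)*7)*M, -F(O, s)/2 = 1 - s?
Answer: -2338556302458/721 ≈ -3.2435e+9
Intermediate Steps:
F(O, s) = -2 + 2*s (F(O, s) = -2*(1 - s) = -2 + 2*s)
R(M) = -14*M (R(M) = ((-2 + 2*0)*7)*M = ((-2 + 0)*7)*M = (-2*7)*M = -14*M)
(19482/R(103) - 40428)*(37882 + 42320) = (19482/((-14*103)) - 40428)*(37882 + 42320) = (19482/(-1442) - 40428)*80202 = (19482*(-1/1442) - 40428)*80202 = (-9741/721 - 40428)*80202 = -29158329/721*80202 = -2338556302458/721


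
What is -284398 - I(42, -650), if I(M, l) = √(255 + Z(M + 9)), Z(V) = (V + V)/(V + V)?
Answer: -284414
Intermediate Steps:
Z(V) = 1 (Z(V) = (2*V)/((2*V)) = (2*V)*(1/(2*V)) = 1)
I(M, l) = 16 (I(M, l) = √(255 + 1) = √256 = 16)
-284398 - I(42, -650) = -284398 - 1*16 = -284398 - 16 = -284414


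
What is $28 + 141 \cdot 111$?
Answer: $15679$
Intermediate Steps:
$28 + 141 \cdot 111 = 28 + 15651 = 15679$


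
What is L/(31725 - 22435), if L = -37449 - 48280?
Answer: -85729/9290 ≈ -9.2281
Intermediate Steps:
L = -85729
L/(31725 - 22435) = -85729/(31725 - 22435) = -85729/9290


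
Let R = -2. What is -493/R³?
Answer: 493/8 ≈ 61.625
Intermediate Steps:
-493/R³ = -493/((-2)³) = -493/(-8) = -493*(-⅛) = 493/8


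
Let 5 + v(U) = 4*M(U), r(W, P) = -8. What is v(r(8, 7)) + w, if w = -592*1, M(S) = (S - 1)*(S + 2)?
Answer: -381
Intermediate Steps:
M(S) = (-1 + S)*(2 + S)
v(U) = -13 + 4*U + 4*U² (v(U) = -5 + 4*(-2 + U + U²) = -5 + (-8 + 4*U + 4*U²) = -13 + 4*U + 4*U²)
w = -592
v(r(8, 7)) + w = (-13 + 4*(-8) + 4*(-8)²) - 592 = (-13 - 32 + 4*64) - 592 = (-13 - 32 + 256) - 592 = 211 - 592 = -381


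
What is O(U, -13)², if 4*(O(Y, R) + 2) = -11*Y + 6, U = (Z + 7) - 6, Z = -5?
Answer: 441/4 ≈ 110.25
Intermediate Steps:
U = -4 (U = (-5 + 7) - 6 = 2 - 6 = -4)
O(Y, R) = -½ - 11*Y/4 (O(Y, R) = -2 + (-11*Y + 6)/4 = -2 + (6 - 11*Y)/4 = -2 + (3/2 - 11*Y/4) = -½ - 11*Y/4)
O(U, -13)² = (-½ - 11/4*(-4))² = (-½ + 11)² = (21/2)² = 441/4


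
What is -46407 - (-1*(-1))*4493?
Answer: -50900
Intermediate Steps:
-46407 - (-1*(-1))*4493 = -46407 - 4493 = -50900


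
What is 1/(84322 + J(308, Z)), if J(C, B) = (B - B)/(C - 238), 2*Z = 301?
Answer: 1/84322 ≈ 1.1859e-5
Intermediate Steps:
Z = 301/2 (Z = (½)*301 = 301/2 ≈ 150.50)
J(C, B) = 0 (J(C, B) = 0/(-238 + C) = 0)
1/(84322 + J(308, Z)) = 1/(84322 + 0) = 1/84322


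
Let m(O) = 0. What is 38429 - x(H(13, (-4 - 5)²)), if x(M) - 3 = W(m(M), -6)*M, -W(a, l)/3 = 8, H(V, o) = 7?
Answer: 38594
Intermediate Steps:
W(a, l) = -24 (W(a, l) = -3*8 = -24)
x(M) = 3 - 24*M
38429 - x(H(13, (-4 - 5)²)) = 38429 - (3 - 24*7) = 38429 - (3 - 168) = 38429 - 1*(-165) = 38429 + 165 = 38594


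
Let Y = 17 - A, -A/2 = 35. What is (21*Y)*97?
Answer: 177219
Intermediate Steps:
A = -70 (A = -2*35 = -70)
Y = 87 (Y = 17 - 1*(-70) = 17 + 70 = 87)
(21*Y)*97 = (21*87)*97 = 1827*97 = 177219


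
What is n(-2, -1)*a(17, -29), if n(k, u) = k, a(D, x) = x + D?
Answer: 24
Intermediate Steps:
a(D, x) = D + x
n(-2, -1)*a(17, -29) = -2*(17 - 29) = -2*(-12) = 24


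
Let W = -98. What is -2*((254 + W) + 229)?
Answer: -770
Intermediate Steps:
-2*((254 + W) + 229) = -2*((254 - 98) + 229) = -2*(156 + 229) = -2*385 = -770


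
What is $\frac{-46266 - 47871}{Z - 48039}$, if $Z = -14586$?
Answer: $\frac{31379}{20875} \approx 1.5032$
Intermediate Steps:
$\frac{-46266 - 47871}{Z - 48039} = \frac{-46266 - 47871}{-14586 - 48039} = - \frac{94137}{-62625} = \left(-94137\right) \left(- \frac{1}{62625}\right) = \frac{31379}{20875}$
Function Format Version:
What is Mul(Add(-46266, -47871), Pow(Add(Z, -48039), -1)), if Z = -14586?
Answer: Rational(31379, 20875) ≈ 1.5032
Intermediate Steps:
Mul(Add(-46266, -47871), Pow(Add(Z, -48039), -1)) = Mul(Add(-46266, -47871), Pow(Add(-14586, -48039), -1)) = Mul(-94137, Pow(-62625, -1)) = Mul(-94137, Rational(-1, 62625)) = Rational(31379, 20875)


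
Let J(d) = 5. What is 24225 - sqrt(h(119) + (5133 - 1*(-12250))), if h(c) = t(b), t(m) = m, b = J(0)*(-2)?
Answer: 24225 - sqrt(17373) ≈ 24093.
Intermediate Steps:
b = -10 (b = 5*(-2) = -10)
h(c) = -10
24225 - sqrt(h(119) + (5133 - 1*(-12250))) = 24225 - sqrt(-10 + (5133 - 1*(-12250))) = 24225 - sqrt(-10 + (5133 + 12250)) = 24225 - sqrt(-10 + 17383) = 24225 - sqrt(17373)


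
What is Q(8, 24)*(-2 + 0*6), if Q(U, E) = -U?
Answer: 16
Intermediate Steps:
Q(8, 24)*(-2 + 0*6) = (-1*8)*(-2 + 0*6) = -8*(-2 + 0) = -8*(-2) = 16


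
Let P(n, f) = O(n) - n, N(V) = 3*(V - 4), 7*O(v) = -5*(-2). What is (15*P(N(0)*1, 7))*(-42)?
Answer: -8460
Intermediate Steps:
O(v) = 10/7 (O(v) = (-5*(-2))/7 = (⅐)*10 = 10/7)
N(V) = -12 + 3*V (N(V) = 3*(-4 + V) = -12 + 3*V)
P(n, f) = 10/7 - n
(15*P(N(0)*1, 7))*(-42) = (15*(10/7 - (-12 + 3*0)))*(-42) = (15*(10/7 - (-12 + 0)))*(-42) = (15*(10/7 - (-12)))*(-42) = (15*(10/7 - 1*(-12)))*(-42) = (15*(10/7 + 12))*(-42) = (15*(94/7))*(-42) = (1410/7)*(-42) = -8460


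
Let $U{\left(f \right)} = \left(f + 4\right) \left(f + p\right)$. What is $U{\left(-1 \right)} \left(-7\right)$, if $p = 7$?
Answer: $-126$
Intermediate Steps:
$U{\left(f \right)} = \left(4 + f\right) \left(7 + f\right)$ ($U{\left(f \right)} = \left(f + 4\right) \left(f + 7\right) = \left(4 + f\right) \left(7 + f\right)$)
$U{\left(-1 \right)} \left(-7\right) = \left(28 + \left(-1\right)^{2} + 11 \left(-1\right)\right) \left(-7\right) = \left(28 + 1 - 11\right) \left(-7\right) = 18 \left(-7\right) = -126$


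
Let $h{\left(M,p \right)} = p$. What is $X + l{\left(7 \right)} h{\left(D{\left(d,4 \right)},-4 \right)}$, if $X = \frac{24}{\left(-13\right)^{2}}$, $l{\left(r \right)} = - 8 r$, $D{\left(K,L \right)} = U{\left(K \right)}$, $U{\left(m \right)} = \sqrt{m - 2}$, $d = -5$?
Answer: $\frac{37880}{169} \approx 224.14$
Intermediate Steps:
$U{\left(m \right)} = \sqrt{-2 + m}$
$D{\left(K,L \right)} = \sqrt{-2 + K}$
$X = \frac{24}{169} \approx 0.14201$
$X + l{\left(7 \right)} h{\left(D{\left(d,4 \right)},-4 \right)} = \frac{24}{169} + \left(-8\right) 7 \left(-4\right) = \frac{24}{169} - -224 = \frac{24}{169} + 224 = \frac{37880}{169}$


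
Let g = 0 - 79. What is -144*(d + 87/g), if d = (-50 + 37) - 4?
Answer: 205920/79 ≈ 2606.6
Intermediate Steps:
g = -79
d = -17 (d = -13 - 4 = -17)
-144*(d + 87/g) = -144*(-17 + 87/(-79)) = -144*(-17 + 87*(-1/79)) = -144*(-17 - 87/79) = -144*(-1430/79) = 205920/79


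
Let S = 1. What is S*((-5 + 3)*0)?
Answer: 0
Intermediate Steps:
S*((-5 + 3)*0) = 1*((-5 + 3)*0) = 1*(-2*0) = 1*0 = 0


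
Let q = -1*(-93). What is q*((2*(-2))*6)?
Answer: -2232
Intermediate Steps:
q = 93
q*((2*(-2))*6) = 93*((2*(-2))*6) = 93*(-4*6) = 93*(-24) = -2232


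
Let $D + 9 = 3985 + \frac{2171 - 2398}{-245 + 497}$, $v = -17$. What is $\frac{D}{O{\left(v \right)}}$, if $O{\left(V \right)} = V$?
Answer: $- \frac{58925}{252} \approx -233.83$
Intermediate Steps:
$D = \frac{1001725}{252}$ ($D = -9 + \left(3985 + \frac{2171 - 2398}{-245 + 497}\right) = -9 + \left(3985 - \frac{227}{252}\right) = -9 + \frac{1003993}{252} = \frac{1001725}{252} \approx 3975.1$)
$\frac{D}{O{\left(v \right)}} = \frac{1001725}{252 \left(-17\right)} = \frac{1001725}{252} \left(- \frac{1}{17}\right) = - \frac{58925}{252}$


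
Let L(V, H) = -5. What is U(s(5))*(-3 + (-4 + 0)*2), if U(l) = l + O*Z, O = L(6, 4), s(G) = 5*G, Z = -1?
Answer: -330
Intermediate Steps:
O = -5
U(l) = 5 + l (U(l) = l - 5*(-1) = l + 5 = 5 + l)
U(s(5))*(-3 + (-4 + 0)*2) = (5 + 5*5)*(-3 + (-4 + 0)*2) = (5 + 25)*(-3 - 4*2) = 30*(-3 - 8) = 30*(-11) = -330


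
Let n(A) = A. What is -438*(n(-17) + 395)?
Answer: -165564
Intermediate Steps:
-438*(n(-17) + 395) = -438*(-17 + 395) = -438*378 = -165564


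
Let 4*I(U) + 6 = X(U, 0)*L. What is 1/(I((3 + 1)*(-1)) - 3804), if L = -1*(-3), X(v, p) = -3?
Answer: -4/15231 ≈ -0.00026262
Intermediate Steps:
L = 3
I(U) = -15/4 (I(U) = -3/2 + (-3*3)/4 = -3/2 + (¼)*(-9) = -3/2 - 9/4 = -15/4)
1/(I((3 + 1)*(-1)) - 3804) = 1/(-15/4 - 3804) = 1/(-15231/4) = -4/15231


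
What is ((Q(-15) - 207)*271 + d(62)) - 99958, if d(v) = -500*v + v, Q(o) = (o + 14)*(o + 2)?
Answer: -183470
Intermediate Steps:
Q(o) = (2 + o)*(14 + o) (Q(o) = (14 + o)*(2 + o) = (2 + o)*(14 + o))
d(v) = -499*v
((Q(-15) - 207)*271 + d(62)) - 99958 = (((28 + (-15)² + 16*(-15)) - 207)*271 - 499*62) - 99958 = (((28 + 225 - 240) - 207)*271 - 30938) - 99958 = ((13 - 207)*271 - 30938) - 99958 = (-194*271 - 30938) - 99958 = (-52574 - 30938) - 99958 = -83512 - 99958 = -183470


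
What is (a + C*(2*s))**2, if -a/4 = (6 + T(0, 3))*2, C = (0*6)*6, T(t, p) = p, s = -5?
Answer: 5184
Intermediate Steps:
C = 0 (C = 0*6 = 0)
a = -72 (a = -4*(6 + 3)*2 = -36*2 = -4*18 = -72)
(a + C*(2*s))**2 = (-72 + 0*(2*(-5)))**2 = (-72 + 0*(-10))**2 = (-72 + 0)**2 = (-72)**2 = 5184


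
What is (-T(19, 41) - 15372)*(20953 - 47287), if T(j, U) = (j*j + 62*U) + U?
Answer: 482333544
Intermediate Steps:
T(j, U) = j² + 63*U (T(j, U) = (j² + 62*U) + U = j² + 63*U)
(-T(19, 41) - 15372)*(20953 - 47287) = (-(19² + 63*41) - 15372)*(20953 - 47287) = (-(361 + 2583) - 15372)*(-26334) = (-1*2944 - 15372)*(-26334) = (-2944 - 15372)*(-26334) = -18316*(-26334) = 482333544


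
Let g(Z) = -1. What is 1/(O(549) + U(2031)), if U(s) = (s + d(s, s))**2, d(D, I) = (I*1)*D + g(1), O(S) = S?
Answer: 1/17032054714630 ≈ 5.8713e-14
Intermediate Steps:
d(D, I) = -1 + D*I (d(D, I) = (I*1)*D - 1 = I*D - 1 = D*I - 1 = -1 + D*I)
U(s) = (-1 + s + s**2)**2 (U(s) = (s + (-1 + s*s))**2 = (s + (-1 + s**2))**2 = (-1 + s + s**2)**2)
1/(O(549) + U(2031)) = 1/(549 + (-1 + 2031 + 2031**2)**2) = 1/(549 + (-1 + 2031 + 4124961)**2) = 1/(549 + 4126991**2) = 1/(549 + 17032054714081) = 1/17032054714630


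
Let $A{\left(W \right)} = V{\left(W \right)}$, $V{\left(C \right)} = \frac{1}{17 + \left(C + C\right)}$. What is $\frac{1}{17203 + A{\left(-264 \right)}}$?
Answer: $\frac{511}{8790732} \approx 5.8129 \cdot 10^{-5}$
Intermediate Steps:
$V{\left(C \right)} = \frac{1}{17 + 2 C}$
$A{\left(W \right)} = \frac{1}{17 + 2 W}$
$\frac{1}{17203 + A{\left(-264 \right)}} = \frac{1}{17203 + \frac{1}{17 + 2 \left(-264\right)}} = \frac{1}{17203 + \frac{1}{17 - 528}} = \frac{1}{17203 + \frac{1}{-511}} = \frac{1}{17203 - \frac{1}{511}} = \frac{1}{\frac{8790732}{511}} = \frac{511}{8790732}$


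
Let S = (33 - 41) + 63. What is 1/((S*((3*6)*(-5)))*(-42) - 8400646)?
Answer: -1/8192746 ≈ -1.2206e-7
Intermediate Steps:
S = 55 (S = -8 + 63 = 55)
1/((S*((3*6)*(-5)))*(-42) - 8400646) = 1/((55*((3*6)*(-5)))*(-42) - 8400646) = 1/((55*(18*(-5)))*(-42) - 8400646) = 1/((55*(-90))*(-42) - 8400646) = 1/(-4950*(-42) - 8400646) = 1/(207900 - 8400646) = 1/(-8192746) = -1/8192746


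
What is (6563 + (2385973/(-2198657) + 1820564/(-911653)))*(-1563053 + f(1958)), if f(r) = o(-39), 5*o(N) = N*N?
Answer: -102741197876082988036064/10022061250105 ≈ -1.0252e+10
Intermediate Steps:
o(N) = N²/5 (o(N) = (N*N)/5 = N²/5)
f(r) = 1521/5 (f(r) = (⅕)*(-39)² = (⅕)*1521 = 1521/5)
(6563 + (2385973/(-2198657) + 1820564/(-911653)))*(-1563053 + f(1958)) = (6563 + (2385973/(-2198657) + 1820564/(-911653)))*(-1563053 + 1521/5) = (6563 + (2385973*(-1/2198657) + 1820564*(-1/911653)))*(-7813744/5) = (6563 + (-2385973/2198657 - 1820564/911653))*(-7813744/5) = (6563 - 6177975225917/2004412250021)*(-7813744/5) = (13148779621661906/2004412250021)*(-7813744/5) = -102741197876082988036064/10022061250105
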